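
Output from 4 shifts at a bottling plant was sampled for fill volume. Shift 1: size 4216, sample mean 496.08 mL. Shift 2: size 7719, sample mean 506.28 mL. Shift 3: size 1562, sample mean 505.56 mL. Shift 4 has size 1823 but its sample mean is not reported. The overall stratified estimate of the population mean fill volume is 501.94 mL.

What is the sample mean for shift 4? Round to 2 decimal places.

Σ Nₕx̄ₕ = N·μ, so 1823·x̄_4 = 15320·501.94 − (4216·496.08 + 7719·506.28 + 1562·505.56).
= 7689720.8 − 6789133.32 = 900587.48.
x̄_4 = 900587.48 / 1823 = 494.0140... → 494.01.

494.01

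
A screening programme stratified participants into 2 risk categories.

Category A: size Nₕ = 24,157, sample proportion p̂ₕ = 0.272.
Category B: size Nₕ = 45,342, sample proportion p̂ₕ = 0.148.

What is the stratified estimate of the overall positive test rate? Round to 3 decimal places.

N = 24157 + 45342 = 69499.
Overall proportion = Σ (Nₕ/N)·p̂ₕ.
Σ Nₕp̂ₕ = 6570.704 + 6710.616 = 13281.32.
13281.32 / 69499 = 0.19110... → 0.191.

0.191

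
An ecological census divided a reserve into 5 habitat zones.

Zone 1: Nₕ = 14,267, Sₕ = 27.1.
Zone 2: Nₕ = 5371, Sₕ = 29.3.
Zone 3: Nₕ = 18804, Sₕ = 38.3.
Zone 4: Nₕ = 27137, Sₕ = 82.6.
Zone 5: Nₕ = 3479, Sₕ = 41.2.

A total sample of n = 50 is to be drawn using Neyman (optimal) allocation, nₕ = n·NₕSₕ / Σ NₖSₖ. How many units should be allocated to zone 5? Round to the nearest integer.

Σ NₕSₕ = 14267·27.1 + 5371·29.3 + 18804·38.3 + 27137·82.6 + 3479·41.2 = 3649050.2.
Share for 5: 143334.8/3649050.2 = 0.03928.
n_5 = 50 × 0.03928 = 1.964... → 2.

2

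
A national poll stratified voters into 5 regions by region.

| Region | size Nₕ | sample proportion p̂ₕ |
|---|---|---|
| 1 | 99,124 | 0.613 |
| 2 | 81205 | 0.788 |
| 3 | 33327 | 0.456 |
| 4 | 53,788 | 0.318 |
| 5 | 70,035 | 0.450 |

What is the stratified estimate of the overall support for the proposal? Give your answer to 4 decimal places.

N = 99124 + 81205 + 33327 + 53788 + 70035 = 337479.
Overall proportion = Σ (Nₕ/N)·p̂ₕ.
Σ Nₕp̂ₕ = 60763.012 + 63989.54 + 15197.112 + 17104.584 + 31515.75 = 188569.998.
188569.998 / 337479 = 0.558761... → 0.5588.

0.5588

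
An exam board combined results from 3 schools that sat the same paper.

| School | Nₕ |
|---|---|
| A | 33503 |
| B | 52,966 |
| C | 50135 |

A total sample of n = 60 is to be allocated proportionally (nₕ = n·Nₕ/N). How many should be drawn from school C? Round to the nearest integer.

Share of school C = 50135/136604 = 0.36701.
Allocate 60 × 0.36701 = 22.021... → 22.

22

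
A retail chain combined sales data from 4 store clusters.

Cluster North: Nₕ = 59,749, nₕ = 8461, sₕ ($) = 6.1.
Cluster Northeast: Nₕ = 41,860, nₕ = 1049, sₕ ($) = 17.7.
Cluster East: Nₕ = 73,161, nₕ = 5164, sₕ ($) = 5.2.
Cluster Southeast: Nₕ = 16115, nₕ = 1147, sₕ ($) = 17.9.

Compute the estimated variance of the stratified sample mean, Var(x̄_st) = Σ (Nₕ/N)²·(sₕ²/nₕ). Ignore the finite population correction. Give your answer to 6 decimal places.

N = 190885; Wₕ = Nₕ/N.
cluster North: (59749/190885)²·6.1²/8461 = 0.000430879
cluster Northeast: (41860/190885)²·17.7²/1049 = 0.014362363
cluster East: (73161/190885)²·5.2²/5164 = 0.000769194
cluster Southeast: (16115/190885)²·17.9²/1147 = 0.001990947
Sum = 0.017553383 → 0.017553.

0.017553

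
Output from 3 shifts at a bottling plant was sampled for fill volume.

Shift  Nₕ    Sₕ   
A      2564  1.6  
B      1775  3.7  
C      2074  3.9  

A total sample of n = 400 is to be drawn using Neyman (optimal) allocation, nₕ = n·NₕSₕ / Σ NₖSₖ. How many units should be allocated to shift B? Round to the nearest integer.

Σ NₕSₕ = 2564·1.6 + 1775·3.7 + 2074·3.9 = 18758.5.
Share for B: 6567.5/18758.5 = 0.35011.
n_B = 400 × 0.35011 = 140.043... → 140.

140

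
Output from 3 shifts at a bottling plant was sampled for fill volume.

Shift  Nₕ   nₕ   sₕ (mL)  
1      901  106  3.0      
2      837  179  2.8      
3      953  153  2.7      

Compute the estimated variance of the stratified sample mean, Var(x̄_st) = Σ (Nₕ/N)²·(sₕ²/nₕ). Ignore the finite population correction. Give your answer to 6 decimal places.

N = 2691; Wₕ = Nₕ/N.
shift 1: (901/2691)²·3.0²/106 = 0.009518288
shift 2: (837/2691)²·2.8²/179 = 0.004237274
shift 3: (953/2691)²·2.7²/153 = 0.005975779
Sum = 0.019731340 → 0.019731.

0.019731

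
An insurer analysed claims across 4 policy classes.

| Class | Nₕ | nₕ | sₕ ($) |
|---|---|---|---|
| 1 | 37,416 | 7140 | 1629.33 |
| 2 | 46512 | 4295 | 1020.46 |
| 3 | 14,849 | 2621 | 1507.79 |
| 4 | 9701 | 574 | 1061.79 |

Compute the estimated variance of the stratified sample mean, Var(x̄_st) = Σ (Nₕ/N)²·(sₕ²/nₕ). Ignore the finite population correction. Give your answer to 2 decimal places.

N = 108478; Wₕ = Nₕ/N.
class 1: (37416/108478)²·1629.33²/7140 = 44.23350
class 2: (46512/108478)²·1020.46²/4295 = 44.57337
class 3: (14849/108478)²·1507.79²/2621 = 16.25271
class 4: (9701/108478)²·1061.79²/574 = 15.70779
Sum = 120.76737 → 120.77.

120.77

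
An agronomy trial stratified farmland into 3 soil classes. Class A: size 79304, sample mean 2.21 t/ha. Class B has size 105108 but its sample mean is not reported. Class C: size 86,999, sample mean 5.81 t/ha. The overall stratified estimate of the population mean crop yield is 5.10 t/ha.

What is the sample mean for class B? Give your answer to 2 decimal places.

6.69

Σ Nₕx̄ₕ = N·μ, so 105108·x̄_B = 271411·5.10 − (79304·2.21 + 86999·5.81).
= 1384196.1 − 680726.03 = 703470.07.
x̄_B = 703470.07 / 105108 = 6.6928... → 6.69.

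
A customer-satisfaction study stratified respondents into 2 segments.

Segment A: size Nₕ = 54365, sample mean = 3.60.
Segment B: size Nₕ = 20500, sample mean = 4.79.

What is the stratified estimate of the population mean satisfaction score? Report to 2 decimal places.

3.93

x̄_st = (Σ Nₕx̄ₕ) / (Σ Nₕ) = (54365·3.60 + 20500·4.79) / 74865
= 293909 / 74865 = 3.9259... → 3.93.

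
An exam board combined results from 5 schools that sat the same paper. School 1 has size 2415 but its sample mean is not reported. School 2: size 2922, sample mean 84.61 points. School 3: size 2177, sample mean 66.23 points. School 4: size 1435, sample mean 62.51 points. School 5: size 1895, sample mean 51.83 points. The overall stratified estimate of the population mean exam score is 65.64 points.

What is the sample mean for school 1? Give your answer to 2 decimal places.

N = 2415 + 2922 + 2177 + 1435 + 1895 = 10844.
Overall total = μ·N = 65.64·10844 = 711800.16.
Subtract the known strata: 2922·84.61 + 2177·66.23 + 1435·62.51 + 1895·51.83 = 579332.83.
Remaining total for school 1: 711800.16 − 579332.83 = 132467.33.
Divide by its size: 132467.33 / 2415 = 54.8519... → 54.85.

54.85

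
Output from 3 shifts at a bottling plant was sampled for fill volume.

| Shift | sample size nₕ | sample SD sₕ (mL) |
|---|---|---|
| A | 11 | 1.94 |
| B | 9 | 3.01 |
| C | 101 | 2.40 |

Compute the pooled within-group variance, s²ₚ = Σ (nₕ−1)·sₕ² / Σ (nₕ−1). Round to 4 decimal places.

A: (11−1)·1.94² = 10·3.7636 = 37.636
B: (9−1)·3.01² = 8·9.0601 = 72.4808
C: (101−1)·2.40² = 100·5.76 = 576
Numerator = 686.1168; denominator = Σ(nₕ−1) = 118.
s²ₚ = 686.1168/118 = 5.814549... → 5.8145.

5.8145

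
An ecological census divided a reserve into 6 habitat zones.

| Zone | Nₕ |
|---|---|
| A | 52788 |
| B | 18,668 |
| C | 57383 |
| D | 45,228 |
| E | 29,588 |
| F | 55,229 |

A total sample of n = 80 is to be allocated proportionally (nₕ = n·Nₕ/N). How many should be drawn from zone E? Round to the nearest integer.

9

N = 52788 + 18668 + 57383 + 45228 + 29588 + 55229 = 258884.
n_E = 80·29588/258884 = 9.143... → 9.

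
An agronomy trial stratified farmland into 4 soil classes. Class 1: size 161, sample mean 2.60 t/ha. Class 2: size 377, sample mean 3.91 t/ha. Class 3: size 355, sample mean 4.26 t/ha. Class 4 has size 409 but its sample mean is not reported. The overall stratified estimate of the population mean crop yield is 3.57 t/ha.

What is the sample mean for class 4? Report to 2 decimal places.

3.04

N = 161 + 377 + 355 + 409 = 1302.
Overall total = μ·N = 3.57·1302 = 4648.14.
Subtract the known strata: 161·2.60 + 377·3.91 + 355·4.26 = 3404.97.
Remaining total for class 4: 4648.14 − 3404.97 = 1243.17.
Divide by its size: 1243.17 / 409 = 3.0395... → 3.04.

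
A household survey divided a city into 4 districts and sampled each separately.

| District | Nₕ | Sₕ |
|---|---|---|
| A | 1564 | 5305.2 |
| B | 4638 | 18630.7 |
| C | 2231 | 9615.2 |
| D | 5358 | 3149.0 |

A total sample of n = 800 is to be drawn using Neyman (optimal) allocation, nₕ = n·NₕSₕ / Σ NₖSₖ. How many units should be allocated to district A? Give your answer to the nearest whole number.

50

Σ NₕSₕ = 1564·5305.2 + 4638·18630.7 + 2231·9615.2 + 5358·3149.0 = 133030372.6.
Share for A: 8297332.8/133030372.6 = 0.06237.
n_A = 800 × 0.06237 = 49.897... → 50.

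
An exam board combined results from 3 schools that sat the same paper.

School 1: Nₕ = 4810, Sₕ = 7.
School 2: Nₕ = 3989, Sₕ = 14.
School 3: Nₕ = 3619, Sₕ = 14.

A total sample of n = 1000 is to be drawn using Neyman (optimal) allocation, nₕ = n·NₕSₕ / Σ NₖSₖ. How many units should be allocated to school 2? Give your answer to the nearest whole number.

1: NₕSₕ = 4810·7 = 33670
2: NₕSₕ = 3989·14 = 55846
3: NₕSₕ = 3619·14 = 50666
Σ NₕSₕ = 140182.
n_2 = 1000·55846/140182 = 398.382... → 398.

398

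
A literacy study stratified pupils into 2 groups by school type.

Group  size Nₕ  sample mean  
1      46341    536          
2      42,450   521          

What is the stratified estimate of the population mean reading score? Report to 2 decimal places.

x̄_st = (Σ Nₕx̄ₕ) / (Σ Nₕ) = (46341·536 + 42450·521) / 88791
= 46955226 / 88791 = 528.8287... → 528.83.

528.83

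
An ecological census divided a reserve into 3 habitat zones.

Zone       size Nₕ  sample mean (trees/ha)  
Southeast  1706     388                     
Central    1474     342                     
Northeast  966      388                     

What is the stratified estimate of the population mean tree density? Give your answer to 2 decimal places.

371.65

N = 1706 + 1474 + 966 = 4146.
Overall mean = Σ (Nₕ/N)·x̄ₕ — weight by population share, not a simple average.
Σ Nₕx̄ₕ = 1706·388 + 1474·342 + 966·388 = 661928 + 504108 + 374808 = 1540844.
Divide by N: 1540844 / 4146 = 371.6459... → 371.65.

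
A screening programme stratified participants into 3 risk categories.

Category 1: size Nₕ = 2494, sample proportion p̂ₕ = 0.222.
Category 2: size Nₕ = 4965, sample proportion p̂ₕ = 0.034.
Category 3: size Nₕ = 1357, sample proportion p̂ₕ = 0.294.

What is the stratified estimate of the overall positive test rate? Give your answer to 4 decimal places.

N = 2494 + 4965 + 1357 = 8816.
Overall proportion = Σ (Nₕ/N)·p̂ₕ.
Σ Nₕp̂ₕ = 553.668 + 168.81 + 398.958 = 1121.436.
1121.436 / 8816 = 0.127205... → 0.1272.

0.1272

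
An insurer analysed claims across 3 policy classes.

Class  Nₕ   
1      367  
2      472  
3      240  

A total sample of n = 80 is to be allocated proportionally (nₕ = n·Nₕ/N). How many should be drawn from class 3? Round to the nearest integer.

N = 367 + 472 + 240 = 1079.
n_3 = 80·240/1079 = 17.794... → 18.

18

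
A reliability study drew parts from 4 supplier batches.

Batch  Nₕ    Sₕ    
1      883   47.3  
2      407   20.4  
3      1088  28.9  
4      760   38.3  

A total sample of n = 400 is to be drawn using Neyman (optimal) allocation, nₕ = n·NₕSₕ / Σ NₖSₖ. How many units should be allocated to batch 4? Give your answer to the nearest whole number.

105

1: NₕSₕ = 883·47.3 = 41765.9
2: NₕSₕ = 407·20.4 = 8302.8
3: NₕSₕ = 1088·28.9 = 31443.2
4: NₕSₕ = 760·38.3 = 29108
Σ NₕSₕ = 110619.9.
n_4 = 400·29108/110619.9 = 105.254... → 105.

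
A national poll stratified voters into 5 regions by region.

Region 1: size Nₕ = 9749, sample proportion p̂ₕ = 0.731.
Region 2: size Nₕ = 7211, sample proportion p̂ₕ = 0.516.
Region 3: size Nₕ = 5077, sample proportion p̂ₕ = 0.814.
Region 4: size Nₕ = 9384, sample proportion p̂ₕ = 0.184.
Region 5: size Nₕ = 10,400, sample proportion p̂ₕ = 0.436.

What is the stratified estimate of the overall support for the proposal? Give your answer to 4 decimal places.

0.5079

N = 9749 + 7211 + 5077 + 9384 + 10400 = 41821.
Overall proportion = Σ (Nₕ/N)·p̂ₕ.
Σ Nₕp̂ₕ = 7126.519 + 3720.876 + 4132.678 + 1726.656 + 4534.4 = 21241.129.
21241.129 / 41821 = 0.507906... → 0.5079.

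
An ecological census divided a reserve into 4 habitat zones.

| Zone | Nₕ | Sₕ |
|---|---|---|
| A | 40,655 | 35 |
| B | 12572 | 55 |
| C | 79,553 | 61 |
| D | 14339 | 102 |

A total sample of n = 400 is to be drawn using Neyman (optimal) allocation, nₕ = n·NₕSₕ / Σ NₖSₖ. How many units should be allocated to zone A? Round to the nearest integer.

68

Σ NₕSₕ = 40655·35 + 12572·55 + 79553·61 + 14339·102 = 8429696.
Share for A: 1422925/8429696 = 0.16880.
n_A = 400 × 0.16880 = 67.520... → 68.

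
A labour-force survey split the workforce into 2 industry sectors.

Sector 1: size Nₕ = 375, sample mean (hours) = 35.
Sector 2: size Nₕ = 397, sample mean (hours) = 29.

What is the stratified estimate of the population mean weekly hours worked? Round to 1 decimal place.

31.9

x̄_st = (Σ Nₕx̄ₕ) / (Σ Nₕ) = (375·35 + 397·29) / 772
= 24638 / 772 = 31.915... → 31.9.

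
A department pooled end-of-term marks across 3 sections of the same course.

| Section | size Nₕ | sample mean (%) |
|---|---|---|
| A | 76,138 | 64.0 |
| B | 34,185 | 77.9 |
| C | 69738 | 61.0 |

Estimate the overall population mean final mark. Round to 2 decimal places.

N = 180061; weights Wₕ = Nₕ/N = (0.4228, 0.1899, 0.3873).
x̄_st = Σ Wₕ·x̄ₕ = 0.4228·64.0 + 0.1899·77.9 + 0.3873·61.0 ≈ 65.4770...
→ 65.48.

65.48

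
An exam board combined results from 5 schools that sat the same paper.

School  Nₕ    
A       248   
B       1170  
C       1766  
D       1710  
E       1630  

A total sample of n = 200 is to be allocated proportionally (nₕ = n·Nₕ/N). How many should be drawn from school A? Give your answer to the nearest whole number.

8

Share of school A = 248/6524 = 0.03801.
Allocate 200 × 0.03801 = 7.603... → 8.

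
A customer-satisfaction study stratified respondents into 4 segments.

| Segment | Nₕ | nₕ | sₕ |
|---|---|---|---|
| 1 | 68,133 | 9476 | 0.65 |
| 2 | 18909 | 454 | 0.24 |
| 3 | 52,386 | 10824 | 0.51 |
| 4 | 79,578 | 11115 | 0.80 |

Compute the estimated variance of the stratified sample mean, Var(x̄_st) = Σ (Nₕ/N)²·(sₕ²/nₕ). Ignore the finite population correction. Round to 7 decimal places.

0.0000142

N = 219006; Wₕ = Nₕ/N.
segment 1: (68133/219006)²·0.65²/9476 = 0.0000043152
segment 2: (18909/219006)²·0.24²/454 = 0.0000009458
segment 3: (52386/219006)²·0.51²/10824 = 0.0000013749
segment 4: (79578/219006)²·0.80²/11115 = 0.0000076023
Sum = 0.0000142382 → 0.0000142.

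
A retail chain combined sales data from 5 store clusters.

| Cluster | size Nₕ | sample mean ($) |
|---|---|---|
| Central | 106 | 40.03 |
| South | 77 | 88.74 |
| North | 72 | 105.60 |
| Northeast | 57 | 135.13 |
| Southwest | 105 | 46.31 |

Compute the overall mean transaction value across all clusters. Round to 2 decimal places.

N = 417; weights Wₕ = Nₕ/N = (0.2542, 0.1847, 0.1727, 0.1367, 0.2518).
x̄_st = Σ Wₕ·x̄ₕ = 0.2542·40.03 + 0.1847·88.74 + 0.1727·105.60 + 0.1367·135.13 + 0.2518·46.31 ≈ 74.9264...
→ 74.93.

74.93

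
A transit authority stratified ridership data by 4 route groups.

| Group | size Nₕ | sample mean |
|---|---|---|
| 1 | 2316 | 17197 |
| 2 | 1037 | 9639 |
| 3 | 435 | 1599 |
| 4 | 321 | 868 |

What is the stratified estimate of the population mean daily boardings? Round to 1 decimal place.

N = 4109; weights Wₕ = Nₕ/N = (0.5636, 0.2524, 0.1059, 0.0781).
x̄_st = Σ Wₕ·x̄ₕ = 0.5636·17197 + 0.2524·9639 + 0.1059·1599 + 0.0781·868 ≈ 12362.640...
→ 12362.6.

12362.6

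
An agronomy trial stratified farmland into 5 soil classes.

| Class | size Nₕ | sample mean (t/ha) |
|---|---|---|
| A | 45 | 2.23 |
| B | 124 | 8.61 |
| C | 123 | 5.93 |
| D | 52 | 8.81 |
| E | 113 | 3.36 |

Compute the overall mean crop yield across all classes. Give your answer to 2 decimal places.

N = 45 + 124 + 123 + 52 + 113 = 457.
The stratified mean weights each stratum mean by its population share Nₕ/N.
Σ Nₕx̄ₕ = 45·2.23 + 124·8.61 + 123·5.93 + 52·8.81 + 113·3.36 = 100.35 + 1067.64 + 729.39 + 458.12 + 379.68 = 2735.18.
Divide by N: 2735.18 / 457 = 5.9851... → 5.99.

5.99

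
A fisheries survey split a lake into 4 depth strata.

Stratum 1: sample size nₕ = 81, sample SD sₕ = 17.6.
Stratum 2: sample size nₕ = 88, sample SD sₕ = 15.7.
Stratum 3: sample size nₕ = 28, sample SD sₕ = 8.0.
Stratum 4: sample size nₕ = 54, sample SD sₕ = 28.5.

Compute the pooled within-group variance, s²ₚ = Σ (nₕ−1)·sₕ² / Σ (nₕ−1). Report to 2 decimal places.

1: (81−1)·17.6² = 80·309.76 = 24780.8
2: (88−1)·15.7² = 87·246.49 = 21444.63
3: (28−1)·8.0² = 27·64 = 1728
4: (54−1)·28.5² = 53·812.25 = 43049.25
Numerator = 91002.68; denominator = Σ(nₕ−1) = 247.
s²ₚ = 91002.68/247 = 368.4319... → 368.43.

368.43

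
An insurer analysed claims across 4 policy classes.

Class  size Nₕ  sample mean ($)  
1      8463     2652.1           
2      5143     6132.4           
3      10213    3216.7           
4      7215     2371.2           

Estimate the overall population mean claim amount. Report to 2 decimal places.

N = 8463 + 5143 + 10213 + 7215 = 31034.
Overall mean = Σ (Nₕ/N)·x̄ₕ — weight by population share, not a simple average.
Σ Nₕx̄ₕ = 8463·2652.1 + 5143·6132.4 + 10213·3216.7 + 7215·2371.2 = 22444722.3 + 31538933.2 + 32852157.1 + 17108208 = 103944020.6.
Divide by N: 103944020.6 / 31034 = 3349.3594... → 3349.36.

3349.36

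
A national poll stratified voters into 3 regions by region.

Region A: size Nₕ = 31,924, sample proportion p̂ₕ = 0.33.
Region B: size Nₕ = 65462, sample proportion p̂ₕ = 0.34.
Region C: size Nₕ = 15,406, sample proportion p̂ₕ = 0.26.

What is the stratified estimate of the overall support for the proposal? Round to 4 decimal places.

0.3262

Wₕ = Nₕ/N with N = 112792: 0.2830, 0.5804, 0.1366.
p̂_st = 0.2830·0.33 + 0.5804·0.34 + 0.1366·0.26 ≈ 0.326243... → 0.3262.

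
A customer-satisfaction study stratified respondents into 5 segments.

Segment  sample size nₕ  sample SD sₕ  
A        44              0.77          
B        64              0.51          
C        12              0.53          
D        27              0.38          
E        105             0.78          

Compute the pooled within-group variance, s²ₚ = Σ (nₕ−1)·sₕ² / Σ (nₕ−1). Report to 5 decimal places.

0.45344

A: (44−1)·0.77² = 43·0.5929 = 25.4947
B: (64−1)·0.51² = 63·0.2601 = 16.3863
C: (12−1)·0.53² = 11·0.2809 = 3.0899
D: (27−1)·0.38² = 26·0.1444 = 3.7544
E: (105−1)·0.78² = 104·0.6084 = 63.2736
Numerator = 111.9989; denominator = Σ(nₕ−1) = 247.
s²ₚ = 111.9989/247 = 0.4534368... → 0.45344.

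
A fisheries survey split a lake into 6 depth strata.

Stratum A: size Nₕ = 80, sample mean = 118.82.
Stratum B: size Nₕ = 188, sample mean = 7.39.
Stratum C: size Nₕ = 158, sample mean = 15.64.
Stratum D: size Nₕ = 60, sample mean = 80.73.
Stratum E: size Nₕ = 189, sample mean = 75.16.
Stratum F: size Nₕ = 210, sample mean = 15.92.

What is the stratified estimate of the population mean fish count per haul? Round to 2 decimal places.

N = 885; weights Wₕ = Nₕ/N = (0.0904, 0.2124, 0.1785, 0.0678, 0.2136, 0.2373).
x̄_st = Σ Wₕ·x̄ₕ = 0.0904·118.82 + 0.2124·7.39 + 0.1785·15.64 + 0.0678·80.73 + 0.2136·75.16 + 0.2373·15.92 ≈ 40.4048...
→ 40.40.

40.40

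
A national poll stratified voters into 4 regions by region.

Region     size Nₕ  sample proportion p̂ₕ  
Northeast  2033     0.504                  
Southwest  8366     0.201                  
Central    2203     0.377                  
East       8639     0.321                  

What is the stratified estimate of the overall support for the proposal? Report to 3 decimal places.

Wₕ = Nₕ/N with N = 21241: 0.0957, 0.3939, 0.1037, 0.4067.
p̂_st = 0.0957·0.504 + 0.3939·0.201 + 0.1037·0.377 + 0.4067·0.321 ≈ 0.29706... → 0.297.

0.297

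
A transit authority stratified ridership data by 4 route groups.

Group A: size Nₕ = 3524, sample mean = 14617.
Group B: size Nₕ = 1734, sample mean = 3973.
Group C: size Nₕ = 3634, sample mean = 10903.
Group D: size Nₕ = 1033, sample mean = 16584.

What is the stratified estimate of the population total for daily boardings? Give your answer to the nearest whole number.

A: 3524·14617 = 51510308
B: 1734·3973 = 6889182
C: 3634·10903 = 39621502
D: 1033·16584 = 17131272
τ̂ = Σ Nₕx̄ₕ = 115152264.

115152264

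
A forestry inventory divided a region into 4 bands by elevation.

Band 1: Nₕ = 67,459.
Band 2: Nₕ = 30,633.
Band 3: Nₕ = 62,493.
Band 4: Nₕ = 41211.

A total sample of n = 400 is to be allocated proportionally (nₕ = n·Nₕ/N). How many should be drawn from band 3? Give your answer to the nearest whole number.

124

Share of band 3 = 62493/201796 = 0.30968.
Allocate 400 × 0.30968 = 123.874... → 124.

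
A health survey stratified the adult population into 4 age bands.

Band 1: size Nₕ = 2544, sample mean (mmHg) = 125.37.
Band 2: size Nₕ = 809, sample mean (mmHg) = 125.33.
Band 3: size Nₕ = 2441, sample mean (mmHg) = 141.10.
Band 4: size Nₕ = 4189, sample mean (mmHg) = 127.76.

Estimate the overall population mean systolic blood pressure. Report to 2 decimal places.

N = 9983; weights Wₕ = Nₕ/N = (0.2548, 0.0810, 0.2445, 0.4196).
x̄_st = Σ Wₕ·x̄ₕ = 0.2548·125.37 + 0.0810·125.33 + 0.2445·141.10 + 0.4196·127.76 ≈ 130.2159...
→ 130.22.

130.22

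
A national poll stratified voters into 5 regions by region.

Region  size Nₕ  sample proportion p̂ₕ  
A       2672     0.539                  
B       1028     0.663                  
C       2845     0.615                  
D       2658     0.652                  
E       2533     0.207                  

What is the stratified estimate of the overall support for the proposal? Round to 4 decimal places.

0.5222

N = 2672 + 1028 + 2845 + 2658 + 2533 = 11736.
Overall proportion = Σ (Nₕ/N)·p̂ₕ.
Σ Nₕp̂ₕ = 1440.208 + 681.564 + 1749.675 + 1733.016 + 524.331 = 6128.794.
6128.794 / 11736 = 0.522222... → 0.5222.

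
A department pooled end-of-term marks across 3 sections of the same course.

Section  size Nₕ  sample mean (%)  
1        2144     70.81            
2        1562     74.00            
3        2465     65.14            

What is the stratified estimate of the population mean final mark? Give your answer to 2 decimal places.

N = 6171; weights Wₕ = Nₕ/N = (0.3474, 0.2531, 0.3994).
x̄_st = Σ Wₕ·x̄ₕ = 0.3474·70.81 + 0.2531·74.00 + 0.3994·65.14 ≈ 69.3526...
→ 69.35.

69.35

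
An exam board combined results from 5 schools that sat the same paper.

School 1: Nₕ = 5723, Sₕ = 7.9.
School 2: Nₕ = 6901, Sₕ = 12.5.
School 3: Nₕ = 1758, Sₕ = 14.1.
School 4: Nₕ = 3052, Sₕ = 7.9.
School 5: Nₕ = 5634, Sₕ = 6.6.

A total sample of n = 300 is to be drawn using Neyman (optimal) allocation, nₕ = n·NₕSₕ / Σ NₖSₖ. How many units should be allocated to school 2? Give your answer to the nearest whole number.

119

Σ NₕSₕ = 5723·7.9 + 6901·12.5 + 1758·14.1 + 3052·7.9 + 5634·6.6 = 217557.2.
Share for 2: 86262.5/217557.2 = 0.39650.
n_2 = 300 × 0.39650 = 118.951... → 119.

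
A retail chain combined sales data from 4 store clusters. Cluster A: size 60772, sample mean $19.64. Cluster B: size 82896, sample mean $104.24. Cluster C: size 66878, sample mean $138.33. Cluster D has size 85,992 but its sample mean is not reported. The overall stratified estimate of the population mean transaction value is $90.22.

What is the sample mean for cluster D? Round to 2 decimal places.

89.17

N = 60772 + 82896 + 66878 + 85992 = 296538.
Overall total = μ·N = 90.22·296538 = 26753658.36.
Subtract the known strata: 60772·19.64 + 82896·104.24 + 66878·138.33 = 19085874.86.
Remaining total for cluster D: 26753658.36 − 19085874.86 = 7667783.5.
Divide by its size: 7667783.5 / 85992 = 89.1686... → 89.17.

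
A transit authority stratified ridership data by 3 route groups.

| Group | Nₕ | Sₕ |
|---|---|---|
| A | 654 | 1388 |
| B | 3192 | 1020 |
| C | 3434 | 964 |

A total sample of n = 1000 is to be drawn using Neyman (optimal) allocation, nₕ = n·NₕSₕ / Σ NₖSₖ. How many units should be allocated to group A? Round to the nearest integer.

A: NₕSₕ = 654·1388 = 907752
B: NₕSₕ = 3192·1020 = 3255840
C: NₕSₕ = 3434·964 = 3310376
Σ NₕSₕ = 7473968.
n_A = 1000·907752/7473968 = 121.455... → 121.

121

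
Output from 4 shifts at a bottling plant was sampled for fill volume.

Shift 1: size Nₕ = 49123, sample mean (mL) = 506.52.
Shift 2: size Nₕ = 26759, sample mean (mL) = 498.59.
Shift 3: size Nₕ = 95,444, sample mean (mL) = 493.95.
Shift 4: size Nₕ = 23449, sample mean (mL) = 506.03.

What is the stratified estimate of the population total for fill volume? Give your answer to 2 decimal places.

1: 49123·506.52 = 24881781.96
2: 26759·498.59 = 13341769.81
3: 95444·493.95 = 47144563.8
4: 23449·506.03 = 11865897.47
τ̂ = Σ Nₕx̄ₕ = 97234013.04.

97234013.04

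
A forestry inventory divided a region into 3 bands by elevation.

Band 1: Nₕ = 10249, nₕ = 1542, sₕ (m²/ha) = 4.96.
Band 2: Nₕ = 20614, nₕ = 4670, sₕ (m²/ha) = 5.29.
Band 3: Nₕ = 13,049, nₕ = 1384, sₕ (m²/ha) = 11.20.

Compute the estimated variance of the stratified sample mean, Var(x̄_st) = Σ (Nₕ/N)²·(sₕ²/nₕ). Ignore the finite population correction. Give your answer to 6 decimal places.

0.010193

N = 43912; Wₕ = Nₕ/N.
band 1: (10249/43912)²·4.96²/1542 = 0.000869112
band 2: (20614/43912)²·5.29²/4670 = 0.001320543
band 3: (13049/43912)²·11.20²/1384 = 0.008003648
Sum = 0.010193303 → 0.010193.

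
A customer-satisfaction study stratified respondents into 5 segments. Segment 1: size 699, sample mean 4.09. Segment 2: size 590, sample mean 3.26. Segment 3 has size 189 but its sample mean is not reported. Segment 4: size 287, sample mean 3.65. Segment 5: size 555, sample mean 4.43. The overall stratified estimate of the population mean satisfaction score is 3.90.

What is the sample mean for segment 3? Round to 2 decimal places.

4.02

Σ Nₕx̄ₕ = N·μ, so 189·x̄_3 = 2320·3.90 − (699·4.09 + 590·3.26 + 287·3.65 + 555·4.43).
= 9048 − 8288.51 = 759.49.
x̄_3 = 759.49 / 189 = 4.0185... → 4.02.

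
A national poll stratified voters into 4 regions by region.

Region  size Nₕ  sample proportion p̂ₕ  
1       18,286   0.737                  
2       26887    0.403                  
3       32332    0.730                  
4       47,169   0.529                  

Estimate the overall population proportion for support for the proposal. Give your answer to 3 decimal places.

0.584

Wₕ = Nₕ/N with N = 124674: 0.1467, 0.2157, 0.2593, 0.3783.
p̂_st = 0.1467·0.737 + 0.2157·0.403 + 0.2593·0.730 + 0.3783·0.529 ≈ 0.58446... → 0.584.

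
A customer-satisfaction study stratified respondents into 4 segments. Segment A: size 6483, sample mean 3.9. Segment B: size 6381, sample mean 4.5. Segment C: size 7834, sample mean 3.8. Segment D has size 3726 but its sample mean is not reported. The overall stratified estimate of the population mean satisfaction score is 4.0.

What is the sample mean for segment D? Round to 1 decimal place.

3.7

Σ Nₕx̄ₕ = N·μ, so 3726·x̄_D = 24424·4.0 − (6483·3.9 + 6381·4.5 + 7834·3.8).
= 97696 − 83767.4 = 13928.6.
x̄_D = 13928.6 / 3726 = 3.738... → 3.7.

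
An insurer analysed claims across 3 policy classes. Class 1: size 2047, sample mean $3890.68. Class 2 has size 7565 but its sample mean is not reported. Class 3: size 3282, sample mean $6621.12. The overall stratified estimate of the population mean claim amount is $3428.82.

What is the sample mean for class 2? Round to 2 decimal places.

1918.90

Σ Nₕx̄ₕ = N·μ, so 7565·x̄_2 = 12894·3428.82 − (2047·3890.68 + 3282·6621.12).
= 44211205.08 − 29694737.8 = 14516467.28.
x̄_2 = 14516467.28 / 7565 = 1918.8985... → 1918.90.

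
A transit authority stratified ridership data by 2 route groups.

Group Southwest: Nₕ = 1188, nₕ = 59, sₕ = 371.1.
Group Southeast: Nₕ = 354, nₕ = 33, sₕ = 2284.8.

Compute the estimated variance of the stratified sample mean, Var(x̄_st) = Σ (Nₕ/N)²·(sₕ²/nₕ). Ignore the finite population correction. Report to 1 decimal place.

9722.7

N = 1542. Term for each stratum: Wₕ²sₕ²/nₕ.
Var(x̄_st) = 1385.4601 + 8337.1999 = 9722.6601 → 9722.7.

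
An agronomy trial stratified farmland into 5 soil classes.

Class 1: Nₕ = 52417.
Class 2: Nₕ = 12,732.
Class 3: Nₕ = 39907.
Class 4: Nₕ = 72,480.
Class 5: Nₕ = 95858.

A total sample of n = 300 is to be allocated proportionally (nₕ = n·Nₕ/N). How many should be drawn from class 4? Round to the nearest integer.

N = 52417 + 12732 + 39907 + 72480 + 95858 = 273394.
n_4 = 300·72480/273394 = 79.534... → 80.

80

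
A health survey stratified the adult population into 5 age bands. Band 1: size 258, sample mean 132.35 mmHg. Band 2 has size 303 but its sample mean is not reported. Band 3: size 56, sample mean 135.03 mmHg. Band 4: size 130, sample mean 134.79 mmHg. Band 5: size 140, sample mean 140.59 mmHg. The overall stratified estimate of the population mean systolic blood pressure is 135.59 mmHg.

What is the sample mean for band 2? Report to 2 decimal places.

136.49

Σ Nₕx̄ₕ = N·μ, so 303·x̄_2 = 887·135.59 − (258·132.35 + 56·135.03 + 130·134.79 + 140·140.59).
= 120268.33 − 78913.28 = 41355.05.
x̄_2 = 41355.05 / 303 = 136.4853... → 136.49.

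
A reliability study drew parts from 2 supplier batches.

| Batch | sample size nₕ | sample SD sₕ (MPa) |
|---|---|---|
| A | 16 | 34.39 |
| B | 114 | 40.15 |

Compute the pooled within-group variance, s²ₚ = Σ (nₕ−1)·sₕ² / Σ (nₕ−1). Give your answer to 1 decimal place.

A: (16−1)·34.39² = 15·1182.6721 = 17740.0815
B: (114−1)·40.15² = 113·1612.0225 = 182158.5425
Numerator = 199898.624; denominator = Σ(nₕ−1) = 128.
s²ₚ = 199898.624/128 = 1561.708 → 1561.7.

1561.7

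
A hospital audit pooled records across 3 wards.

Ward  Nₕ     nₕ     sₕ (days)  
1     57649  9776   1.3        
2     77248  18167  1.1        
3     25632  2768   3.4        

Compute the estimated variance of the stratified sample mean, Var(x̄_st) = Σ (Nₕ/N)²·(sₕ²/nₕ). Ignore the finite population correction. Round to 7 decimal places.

0.0001442

N = 160529; Wₕ = Nₕ/N.
ward 1: (57649/160529)²·1.3²/9776 = 0.0000222947
ward 2: (77248/160529)²·1.1²/18167 = 0.0000154230
ward 3: (25632/160529)²·3.4²/2768 = 0.0001064755
Sum = 0.0001441933 → 0.0001442.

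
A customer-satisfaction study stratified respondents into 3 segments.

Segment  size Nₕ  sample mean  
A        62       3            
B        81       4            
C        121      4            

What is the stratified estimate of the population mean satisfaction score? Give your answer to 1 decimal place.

3.8

N = 264; weights Wₕ = Nₕ/N = (0.2348, 0.3068, 0.4583).
x̄_st = Σ Wₕ·x̄ₕ = 0.2348·3 + 0.3068·4 + 0.4583·4 ≈ 3.765...
→ 3.8.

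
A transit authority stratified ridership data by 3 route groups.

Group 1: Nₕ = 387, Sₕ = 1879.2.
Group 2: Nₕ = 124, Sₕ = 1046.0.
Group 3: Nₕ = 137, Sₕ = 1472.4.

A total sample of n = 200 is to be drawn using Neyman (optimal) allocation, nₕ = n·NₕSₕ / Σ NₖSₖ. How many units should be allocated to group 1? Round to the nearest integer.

137

Σ NₕSₕ = 387·1879.2 + 124·1046.0 + 137·1472.4 = 1058673.2.
Share for 1: 727250.4/1058673.2 = 0.68695.
n_1 = 200 × 0.68695 = 137.389... → 137.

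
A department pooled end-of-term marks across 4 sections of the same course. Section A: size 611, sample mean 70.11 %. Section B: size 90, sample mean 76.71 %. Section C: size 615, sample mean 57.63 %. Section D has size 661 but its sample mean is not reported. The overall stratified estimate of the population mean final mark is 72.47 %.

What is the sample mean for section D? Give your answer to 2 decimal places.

Σ Nₕx̄ₕ = N·μ, so 661·x̄_D = 1977·72.47 − (611·70.11 + 90·76.71 + 615·57.63).
= 143273.19 − 85183.56 = 58089.63.
x̄_D = 58089.63 / 661 = 87.8814... → 87.88.

87.88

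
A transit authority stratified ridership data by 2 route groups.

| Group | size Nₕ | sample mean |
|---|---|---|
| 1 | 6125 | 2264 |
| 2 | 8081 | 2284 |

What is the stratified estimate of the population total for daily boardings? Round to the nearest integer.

1: 6125·2264 = 13867000
2: 8081·2284 = 18457004
τ̂ = Σ Nₕx̄ₕ = 32324004.

32324004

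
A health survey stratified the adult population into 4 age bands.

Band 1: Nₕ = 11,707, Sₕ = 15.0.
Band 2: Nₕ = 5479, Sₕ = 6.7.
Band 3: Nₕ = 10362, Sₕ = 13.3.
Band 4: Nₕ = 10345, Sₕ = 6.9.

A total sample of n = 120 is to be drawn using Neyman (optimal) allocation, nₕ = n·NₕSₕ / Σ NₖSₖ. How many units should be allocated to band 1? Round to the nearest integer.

1: NₕSₕ = 11707·15.0 = 175605
2: NₕSₕ = 5479·6.7 = 36709.3
3: NₕSₕ = 10362·13.3 = 137814.6
4: NₕSₕ = 10345·6.9 = 71380.5
Σ NₕSₕ = 421509.4.
n_1 = 120·175605/421509.4 = 49.993... → 50.

50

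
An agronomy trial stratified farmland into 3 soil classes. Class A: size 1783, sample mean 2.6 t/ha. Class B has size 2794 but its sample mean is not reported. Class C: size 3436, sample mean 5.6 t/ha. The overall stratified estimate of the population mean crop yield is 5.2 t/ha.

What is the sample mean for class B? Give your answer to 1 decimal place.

N = 1783 + 2794 + 3436 = 8013.
Overall total = μ·N = 5.2·8013 = 41667.6.
Subtract the known strata: 1783·2.6 + 3436·5.6 = 23877.4.
Remaining total for class B: 41667.6 − 23877.4 = 17790.2.
Divide by its size: 17790.2 / 2794 = 6.367... → 6.4.

6.4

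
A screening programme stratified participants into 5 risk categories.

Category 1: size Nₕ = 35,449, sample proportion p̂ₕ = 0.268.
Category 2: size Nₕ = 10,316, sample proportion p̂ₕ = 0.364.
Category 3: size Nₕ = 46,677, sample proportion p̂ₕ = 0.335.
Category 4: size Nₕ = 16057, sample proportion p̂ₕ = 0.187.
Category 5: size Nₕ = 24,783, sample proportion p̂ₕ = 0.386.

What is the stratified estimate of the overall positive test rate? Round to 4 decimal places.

N = 35449 + 10316 + 46677 + 16057 + 24783 = 133282.
Overall proportion = Σ (Nₕ/N)·p̂ₕ.
Σ Nₕp̂ₕ = 9500.332 + 3755.024 + 15636.795 + 3002.659 + 9566.238 = 41461.048.
41461.048 / 133282 = 0.311078... → 0.3111.

0.3111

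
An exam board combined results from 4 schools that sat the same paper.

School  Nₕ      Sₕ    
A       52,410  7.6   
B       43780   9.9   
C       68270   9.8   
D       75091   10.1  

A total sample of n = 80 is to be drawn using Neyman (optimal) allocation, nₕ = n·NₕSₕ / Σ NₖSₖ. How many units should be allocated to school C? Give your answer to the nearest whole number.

Σ NₕSₕ = 52410·7.6 + 43780·9.9 + 68270·9.8 + 75091·10.1 = 2259203.1.
Share for C: 669046/2259203.1 = 0.29614.
n_C = 80 × 0.29614 = 23.691... → 24.

24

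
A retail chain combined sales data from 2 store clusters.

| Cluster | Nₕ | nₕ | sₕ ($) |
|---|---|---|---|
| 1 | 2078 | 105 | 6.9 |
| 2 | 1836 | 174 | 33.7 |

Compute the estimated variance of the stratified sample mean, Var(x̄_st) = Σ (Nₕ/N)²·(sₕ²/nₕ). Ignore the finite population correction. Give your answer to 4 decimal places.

1.5640

N = 3914. Term for each stratum: Wₕ²sₕ²/nₕ.
Var(x̄_st) = 0.1278081 + 1.4361978 = 1.5640059 → 1.5640.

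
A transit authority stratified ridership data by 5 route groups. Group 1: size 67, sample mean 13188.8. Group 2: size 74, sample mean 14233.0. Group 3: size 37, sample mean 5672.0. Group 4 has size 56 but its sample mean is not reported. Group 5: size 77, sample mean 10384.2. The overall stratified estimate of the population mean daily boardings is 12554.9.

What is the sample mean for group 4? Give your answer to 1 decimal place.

17111.3

N = 67 + 74 + 37 + 56 + 77 = 311.
Overall total = μ·N = 12554.9·311 = 3904573.9.
Subtract the known strata: 67·13188.8 + 74·14233.0 + 37·5672.0 + 77·10384.2 = 2946339.
Remaining total for group 4: 3904573.9 − 2946339 = 958234.9.
Divide by its size: 958234.9 / 56 = 17111.338... → 17111.3.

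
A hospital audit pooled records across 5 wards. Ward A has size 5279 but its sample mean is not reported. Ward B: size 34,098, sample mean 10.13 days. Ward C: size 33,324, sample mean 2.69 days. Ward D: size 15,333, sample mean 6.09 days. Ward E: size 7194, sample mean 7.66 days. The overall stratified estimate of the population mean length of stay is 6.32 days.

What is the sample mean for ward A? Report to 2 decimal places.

3.47

Σ Nₕx̄ₕ = N·μ, so 5279·x̄_A = 95228·6.32 − (34098·10.13 + 33324·2.69 + 15333·6.09 + 7194·7.66).
= 601840.96 − 583538.31 = 18302.65.
x̄_A = 18302.65 / 5279 = 3.4671... → 3.47.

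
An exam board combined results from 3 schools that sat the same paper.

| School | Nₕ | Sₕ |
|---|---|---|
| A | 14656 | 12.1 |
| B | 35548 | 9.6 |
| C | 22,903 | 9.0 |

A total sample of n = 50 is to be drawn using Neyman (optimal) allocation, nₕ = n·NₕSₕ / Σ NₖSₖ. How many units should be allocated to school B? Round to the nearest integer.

A: NₕSₕ = 14656·12.1 = 177337.6
B: NₕSₕ = 35548·9.6 = 341260.8
C: NₕSₕ = 22903·9.0 = 206127
Σ NₕSₕ = 724725.4.
n_B = 50·341260.8/724725.4 = 23.544... → 24.

24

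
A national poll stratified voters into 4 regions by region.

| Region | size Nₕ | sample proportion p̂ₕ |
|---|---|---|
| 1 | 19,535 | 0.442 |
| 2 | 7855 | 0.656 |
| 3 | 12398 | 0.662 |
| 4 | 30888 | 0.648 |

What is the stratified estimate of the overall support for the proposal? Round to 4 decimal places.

0.5944

N = 19535 + 7855 + 12398 + 30888 = 70676.
Overall proportion = Σ (Nₕ/N)·p̂ₕ.
Σ Nₕp̂ₕ = 8634.47 + 5152.88 + 8207.476 + 20015.424 = 42010.25.
42010.25 / 70676 = 0.594406... → 0.5944.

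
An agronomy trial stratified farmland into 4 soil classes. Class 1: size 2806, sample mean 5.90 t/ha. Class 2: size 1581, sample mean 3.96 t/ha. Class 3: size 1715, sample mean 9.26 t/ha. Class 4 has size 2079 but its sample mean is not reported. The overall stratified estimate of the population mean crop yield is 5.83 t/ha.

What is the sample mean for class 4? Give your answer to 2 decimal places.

4.33

Σ Nₕx̄ₕ = N·μ, so 2079·x̄_4 = 8181·5.83 − (2806·5.90 + 1581·3.96 + 1715·9.26).
= 47695.23 − 38697.06 = 8998.17.
x̄_4 = 8998.17 / 2079 = 4.3281... → 4.33.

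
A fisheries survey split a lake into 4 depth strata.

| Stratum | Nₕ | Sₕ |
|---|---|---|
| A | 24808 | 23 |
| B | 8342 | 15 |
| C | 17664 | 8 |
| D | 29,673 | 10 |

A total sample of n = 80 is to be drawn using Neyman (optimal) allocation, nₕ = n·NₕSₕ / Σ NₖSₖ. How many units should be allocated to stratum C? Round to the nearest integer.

10

Σ NₕSₕ = 24808·23 + 8342·15 + 17664·8 + 29673·10 = 1133756.
Share for C: 141312/1133756 = 0.12464.
n_C = 80 × 0.12464 = 9.971... → 10.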